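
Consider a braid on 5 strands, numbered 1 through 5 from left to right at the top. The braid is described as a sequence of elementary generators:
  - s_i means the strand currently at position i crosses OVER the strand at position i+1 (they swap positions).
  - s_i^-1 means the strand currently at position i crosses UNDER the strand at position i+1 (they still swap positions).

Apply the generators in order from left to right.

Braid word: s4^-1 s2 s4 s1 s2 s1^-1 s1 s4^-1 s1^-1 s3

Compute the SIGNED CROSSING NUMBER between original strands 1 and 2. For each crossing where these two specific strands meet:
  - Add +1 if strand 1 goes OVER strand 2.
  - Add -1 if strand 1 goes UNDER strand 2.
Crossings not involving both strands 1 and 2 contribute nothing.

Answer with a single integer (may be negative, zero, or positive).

Answer: 1

Derivation:
Gen 1: crossing 4x5. Both 1&2? no. Sum: 0
Gen 2: crossing 2x3. Both 1&2? no. Sum: 0
Gen 3: crossing 5x4. Both 1&2? no. Sum: 0
Gen 4: crossing 1x3. Both 1&2? no. Sum: 0
Gen 5: 1 over 2. Both 1&2? yes. Contrib: +1. Sum: 1
Gen 6: crossing 3x2. Both 1&2? no. Sum: 1
Gen 7: crossing 2x3. Both 1&2? no. Sum: 1
Gen 8: crossing 4x5. Both 1&2? no. Sum: 1
Gen 9: crossing 3x2. Both 1&2? no. Sum: 1
Gen 10: crossing 1x5. Both 1&2? no. Sum: 1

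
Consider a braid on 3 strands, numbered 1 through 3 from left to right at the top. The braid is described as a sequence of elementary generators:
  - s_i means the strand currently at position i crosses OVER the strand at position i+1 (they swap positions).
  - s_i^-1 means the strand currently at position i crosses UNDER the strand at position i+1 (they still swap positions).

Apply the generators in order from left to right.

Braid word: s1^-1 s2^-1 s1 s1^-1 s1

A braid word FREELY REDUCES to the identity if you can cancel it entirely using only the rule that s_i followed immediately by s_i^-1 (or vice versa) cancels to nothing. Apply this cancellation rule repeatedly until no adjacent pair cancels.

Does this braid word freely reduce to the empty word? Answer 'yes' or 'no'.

Answer: no

Derivation:
Gen 1 (s1^-1): push. Stack: [s1^-1]
Gen 2 (s2^-1): push. Stack: [s1^-1 s2^-1]
Gen 3 (s1): push. Stack: [s1^-1 s2^-1 s1]
Gen 4 (s1^-1): cancels prior s1. Stack: [s1^-1 s2^-1]
Gen 5 (s1): push. Stack: [s1^-1 s2^-1 s1]
Reduced word: s1^-1 s2^-1 s1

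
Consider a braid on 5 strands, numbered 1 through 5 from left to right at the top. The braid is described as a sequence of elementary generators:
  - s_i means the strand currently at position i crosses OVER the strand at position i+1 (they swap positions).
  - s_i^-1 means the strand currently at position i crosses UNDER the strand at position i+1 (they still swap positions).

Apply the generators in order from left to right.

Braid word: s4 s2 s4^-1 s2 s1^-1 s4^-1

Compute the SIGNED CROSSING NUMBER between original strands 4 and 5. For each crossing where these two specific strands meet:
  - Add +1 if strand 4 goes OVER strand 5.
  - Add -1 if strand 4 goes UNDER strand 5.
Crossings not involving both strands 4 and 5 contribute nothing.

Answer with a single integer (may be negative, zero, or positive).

Answer: 1

Derivation:
Gen 1: 4 over 5. Both 4&5? yes. Contrib: +1. Sum: 1
Gen 2: crossing 2x3. Both 4&5? no. Sum: 1
Gen 3: 5 under 4. Both 4&5? yes. Contrib: +1. Sum: 2
Gen 4: crossing 3x2. Both 4&5? no. Sum: 2
Gen 5: crossing 1x2. Both 4&5? no. Sum: 2
Gen 6: 4 under 5. Both 4&5? yes. Contrib: -1. Sum: 1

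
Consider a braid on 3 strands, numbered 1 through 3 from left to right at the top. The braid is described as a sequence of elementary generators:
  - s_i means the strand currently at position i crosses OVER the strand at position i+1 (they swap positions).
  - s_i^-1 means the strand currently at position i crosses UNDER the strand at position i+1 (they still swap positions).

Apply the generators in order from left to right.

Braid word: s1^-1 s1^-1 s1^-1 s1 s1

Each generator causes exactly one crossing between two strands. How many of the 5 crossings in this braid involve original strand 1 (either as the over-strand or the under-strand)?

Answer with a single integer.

Answer: 5

Derivation:
Gen 1: crossing 1x2. Involves strand 1? yes. Count so far: 1
Gen 2: crossing 2x1. Involves strand 1? yes. Count so far: 2
Gen 3: crossing 1x2. Involves strand 1? yes. Count so far: 3
Gen 4: crossing 2x1. Involves strand 1? yes. Count so far: 4
Gen 5: crossing 1x2. Involves strand 1? yes. Count so far: 5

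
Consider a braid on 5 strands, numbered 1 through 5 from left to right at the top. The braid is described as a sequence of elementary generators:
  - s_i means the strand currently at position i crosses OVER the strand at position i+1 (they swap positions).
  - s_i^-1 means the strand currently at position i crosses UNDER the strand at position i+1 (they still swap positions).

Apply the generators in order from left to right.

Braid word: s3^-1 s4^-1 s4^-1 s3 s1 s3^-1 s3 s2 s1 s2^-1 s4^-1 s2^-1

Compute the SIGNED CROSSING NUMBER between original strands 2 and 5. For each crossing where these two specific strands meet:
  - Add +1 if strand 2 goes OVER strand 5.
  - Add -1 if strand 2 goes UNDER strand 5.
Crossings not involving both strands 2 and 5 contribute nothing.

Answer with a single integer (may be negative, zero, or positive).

Gen 1: crossing 3x4. Both 2&5? no. Sum: 0
Gen 2: crossing 3x5. Both 2&5? no. Sum: 0
Gen 3: crossing 5x3. Both 2&5? no. Sum: 0
Gen 4: crossing 4x3. Both 2&5? no. Sum: 0
Gen 5: crossing 1x2. Both 2&5? no. Sum: 0
Gen 6: crossing 3x4. Both 2&5? no. Sum: 0
Gen 7: crossing 4x3. Both 2&5? no. Sum: 0
Gen 8: crossing 1x3. Both 2&5? no. Sum: 0
Gen 9: crossing 2x3. Both 2&5? no. Sum: 0
Gen 10: crossing 2x1. Both 2&5? no. Sum: 0
Gen 11: crossing 4x5. Both 2&5? no. Sum: 0
Gen 12: crossing 1x2. Both 2&5? no. Sum: 0

Answer: 0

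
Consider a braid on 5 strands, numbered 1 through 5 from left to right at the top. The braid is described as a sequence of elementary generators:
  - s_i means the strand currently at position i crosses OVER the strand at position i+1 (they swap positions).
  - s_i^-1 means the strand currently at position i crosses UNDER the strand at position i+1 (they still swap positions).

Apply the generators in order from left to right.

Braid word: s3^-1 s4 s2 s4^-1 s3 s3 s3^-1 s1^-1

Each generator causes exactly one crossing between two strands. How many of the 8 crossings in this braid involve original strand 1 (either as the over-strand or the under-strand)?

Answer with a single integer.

Answer: 1

Derivation:
Gen 1: crossing 3x4. Involves strand 1? no. Count so far: 0
Gen 2: crossing 3x5. Involves strand 1? no. Count so far: 0
Gen 3: crossing 2x4. Involves strand 1? no. Count so far: 0
Gen 4: crossing 5x3. Involves strand 1? no. Count so far: 0
Gen 5: crossing 2x3. Involves strand 1? no. Count so far: 0
Gen 6: crossing 3x2. Involves strand 1? no. Count so far: 0
Gen 7: crossing 2x3. Involves strand 1? no. Count so far: 0
Gen 8: crossing 1x4. Involves strand 1? yes. Count so far: 1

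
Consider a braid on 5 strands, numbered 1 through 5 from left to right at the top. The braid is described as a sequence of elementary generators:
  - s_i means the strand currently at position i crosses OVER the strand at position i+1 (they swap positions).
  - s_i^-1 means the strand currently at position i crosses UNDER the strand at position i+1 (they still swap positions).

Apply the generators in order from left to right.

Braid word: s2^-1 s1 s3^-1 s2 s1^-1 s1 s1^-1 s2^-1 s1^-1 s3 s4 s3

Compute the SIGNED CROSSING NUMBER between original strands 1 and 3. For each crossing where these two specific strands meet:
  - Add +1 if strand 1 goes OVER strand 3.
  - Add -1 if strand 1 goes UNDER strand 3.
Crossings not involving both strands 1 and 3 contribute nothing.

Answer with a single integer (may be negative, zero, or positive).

Answer: 2

Derivation:
Gen 1: crossing 2x3. Both 1&3? no. Sum: 0
Gen 2: 1 over 3. Both 1&3? yes. Contrib: +1. Sum: 1
Gen 3: crossing 2x4. Both 1&3? no. Sum: 1
Gen 4: crossing 1x4. Both 1&3? no. Sum: 1
Gen 5: crossing 3x4. Both 1&3? no. Sum: 1
Gen 6: crossing 4x3. Both 1&3? no. Sum: 1
Gen 7: crossing 3x4. Both 1&3? no. Sum: 1
Gen 8: 3 under 1. Both 1&3? yes. Contrib: +1. Sum: 2
Gen 9: crossing 4x1. Both 1&3? no. Sum: 2
Gen 10: crossing 3x2. Both 1&3? no. Sum: 2
Gen 11: crossing 3x5. Both 1&3? no. Sum: 2
Gen 12: crossing 2x5. Both 1&3? no. Sum: 2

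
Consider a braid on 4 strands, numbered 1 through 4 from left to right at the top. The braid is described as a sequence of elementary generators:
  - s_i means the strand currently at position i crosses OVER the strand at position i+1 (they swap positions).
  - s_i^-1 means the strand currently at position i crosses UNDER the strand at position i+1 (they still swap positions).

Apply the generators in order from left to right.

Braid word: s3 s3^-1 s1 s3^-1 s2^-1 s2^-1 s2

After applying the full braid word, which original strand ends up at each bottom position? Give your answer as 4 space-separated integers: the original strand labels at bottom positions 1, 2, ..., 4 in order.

Answer: 2 4 1 3

Derivation:
Gen 1 (s3): strand 3 crosses over strand 4. Perm now: [1 2 4 3]
Gen 2 (s3^-1): strand 4 crosses under strand 3. Perm now: [1 2 3 4]
Gen 3 (s1): strand 1 crosses over strand 2. Perm now: [2 1 3 4]
Gen 4 (s3^-1): strand 3 crosses under strand 4. Perm now: [2 1 4 3]
Gen 5 (s2^-1): strand 1 crosses under strand 4. Perm now: [2 4 1 3]
Gen 6 (s2^-1): strand 4 crosses under strand 1. Perm now: [2 1 4 3]
Gen 7 (s2): strand 1 crosses over strand 4. Perm now: [2 4 1 3]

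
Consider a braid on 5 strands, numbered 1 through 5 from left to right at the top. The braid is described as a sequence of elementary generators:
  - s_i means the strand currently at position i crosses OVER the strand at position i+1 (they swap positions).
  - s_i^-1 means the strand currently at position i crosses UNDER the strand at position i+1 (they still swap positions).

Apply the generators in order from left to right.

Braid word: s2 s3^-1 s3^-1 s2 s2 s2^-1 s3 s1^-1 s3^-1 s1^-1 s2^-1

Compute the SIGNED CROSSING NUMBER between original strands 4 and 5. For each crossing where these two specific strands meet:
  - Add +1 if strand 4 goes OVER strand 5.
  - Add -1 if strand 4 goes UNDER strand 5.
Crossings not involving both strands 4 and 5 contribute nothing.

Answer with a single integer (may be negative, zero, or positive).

Answer: 0

Derivation:
Gen 1: crossing 2x3. Both 4&5? no. Sum: 0
Gen 2: crossing 2x4. Both 4&5? no. Sum: 0
Gen 3: crossing 4x2. Both 4&5? no. Sum: 0
Gen 4: crossing 3x2. Both 4&5? no. Sum: 0
Gen 5: crossing 2x3. Both 4&5? no. Sum: 0
Gen 6: crossing 3x2. Both 4&5? no. Sum: 0
Gen 7: crossing 3x4. Both 4&5? no. Sum: 0
Gen 8: crossing 1x2. Both 4&5? no. Sum: 0
Gen 9: crossing 4x3. Both 4&5? no. Sum: 0
Gen 10: crossing 2x1. Both 4&5? no. Sum: 0
Gen 11: crossing 2x3. Both 4&5? no. Sum: 0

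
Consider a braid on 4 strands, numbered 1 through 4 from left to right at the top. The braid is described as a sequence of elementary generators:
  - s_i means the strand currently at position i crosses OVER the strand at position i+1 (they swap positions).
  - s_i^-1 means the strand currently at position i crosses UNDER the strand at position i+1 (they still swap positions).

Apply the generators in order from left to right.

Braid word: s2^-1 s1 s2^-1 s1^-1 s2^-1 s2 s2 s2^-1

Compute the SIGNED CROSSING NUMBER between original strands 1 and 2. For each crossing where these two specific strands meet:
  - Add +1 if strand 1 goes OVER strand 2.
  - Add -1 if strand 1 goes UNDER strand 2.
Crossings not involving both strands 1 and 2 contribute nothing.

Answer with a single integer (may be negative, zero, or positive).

Gen 1: crossing 2x3. Both 1&2? no. Sum: 0
Gen 2: crossing 1x3. Both 1&2? no. Sum: 0
Gen 3: 1 under 2. Both 1&2? yes. Contrib: -1. Sum: -1
Gen 4: crossing 3x2. Both 1&2? no. Sum: -1
Gen 5: crossing 3x1. Both 1&2? no. Sum: -1
Gen 6: crossing 1x3. Both 1&2? no. Sum: -1
Gen 7: crossing 3x1. Both 1&2? no. Sum: -1
Gen 8: crossing 1x3. Both 1&2? no. Sum: -1

Answer: -1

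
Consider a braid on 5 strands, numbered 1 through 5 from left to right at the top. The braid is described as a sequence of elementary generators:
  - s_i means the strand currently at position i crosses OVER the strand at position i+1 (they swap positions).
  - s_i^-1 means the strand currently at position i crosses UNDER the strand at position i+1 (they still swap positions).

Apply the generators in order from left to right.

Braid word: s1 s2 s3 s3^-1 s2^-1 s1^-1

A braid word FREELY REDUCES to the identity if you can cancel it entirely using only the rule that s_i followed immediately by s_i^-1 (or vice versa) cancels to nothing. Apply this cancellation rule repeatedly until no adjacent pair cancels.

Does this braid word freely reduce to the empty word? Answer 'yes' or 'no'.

Answer: yes

Derivation:
Gen 1 (s1): push. Stack: [s1]
Gen 2 (s2): push. Stack: [s1 s2]
Gen 3 (s3): push. Stack: [s1 s2 s3]
Gen 4 (s3^-1): cancels prior s3. Stack: [s1 s2]
Gen 5 (s2^-1): cancels prior s2. Stack: [s1]
Gen 6 (s1^-1): cancels prior s1. Stack: []
Reduced word: (empty)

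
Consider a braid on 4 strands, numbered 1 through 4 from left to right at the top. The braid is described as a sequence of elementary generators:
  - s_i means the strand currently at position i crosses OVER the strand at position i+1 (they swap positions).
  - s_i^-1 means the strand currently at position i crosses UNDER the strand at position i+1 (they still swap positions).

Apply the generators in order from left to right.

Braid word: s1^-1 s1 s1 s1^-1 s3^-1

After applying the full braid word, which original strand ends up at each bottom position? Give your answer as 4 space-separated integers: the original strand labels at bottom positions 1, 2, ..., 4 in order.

Gen 1 (s1^-1): strand 1 crosses under strand 2. Perm now: [2 1 3 4]
Gen 2 (s1): strand 2 crosses over strand 1. Perm now: [1 2 3 4]
Gen 3 (s1): strand 1 crosses over strand 2. Perm now: [2 1 3 4]
Gen 4 (s1^-1): strand 2 crosses under strand 1. Perm now: [1 2 3 4]
Gen 5 (s3^-1): strand 3 crosses under strand 4. Perm now: [1 2 4 3]

Answer: 1 2 4 3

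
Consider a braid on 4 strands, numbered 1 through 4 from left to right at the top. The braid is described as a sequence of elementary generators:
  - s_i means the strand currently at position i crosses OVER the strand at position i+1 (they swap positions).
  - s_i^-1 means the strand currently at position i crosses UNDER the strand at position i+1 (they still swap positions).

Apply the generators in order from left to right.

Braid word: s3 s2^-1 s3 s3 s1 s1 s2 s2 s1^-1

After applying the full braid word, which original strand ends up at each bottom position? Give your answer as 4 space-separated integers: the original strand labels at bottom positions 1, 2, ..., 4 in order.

Gen 1 (s3): strand 3 crosses over strand 4. Perm now: [1 2 4 3]
Gen 2 (s2^-1): strand 2 crosses under strand 4. Perm now: [1 4 2 3]
Gen 3 (s3): strand 2 crosses over strand 3. Perm now: [1 4 3 2]
Gen 4 (s3): strand 3 crosses over strand 2. Perm now: [1 4 2 3]
Gen 5 (s1): strand 1 crosses over strand 4. Perm now: [4 1 2 3]
Gen 6 (s1): strand 4 crosses over strand 1. Perm now: [1 4 2 3]
Gen 7 (s2): strand 4 crosses over strand 2. Perm now: [1 2 4 3]
Gen 8 (s2): strand 2 crosses over strand 4. Perm now: [1 4 2 3]
Gen 9 (s1^-1): strand 1 crosses under strand 4. Perm now: [4 1 2 3]

Answer: 4 1 2 3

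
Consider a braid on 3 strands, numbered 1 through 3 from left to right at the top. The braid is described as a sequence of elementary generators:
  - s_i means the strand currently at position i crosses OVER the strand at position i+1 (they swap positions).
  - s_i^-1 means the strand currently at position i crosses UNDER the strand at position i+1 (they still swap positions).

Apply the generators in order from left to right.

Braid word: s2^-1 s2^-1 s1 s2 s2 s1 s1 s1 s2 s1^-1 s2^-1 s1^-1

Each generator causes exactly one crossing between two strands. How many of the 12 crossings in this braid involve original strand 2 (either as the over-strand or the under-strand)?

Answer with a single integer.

Answer: 9

Derivation:
Gen 1: crossing 2x3. Involves strand 2? yes. Count so far: 1
Gen 2: crossing 3x2. Involves strand 2? yes. Count so far: 2
Gen 3: crossing 1x2. Involves strand 2? yes. Count so far: 3
Gen 4: crossing 1x3. Involves strand 2? no. Count so far: 3
Gen 5: crossing 3x1. Involves strand 2? no. Count so far: 3
Gen 6: crossing 2x1. Involves strand 2? yes. Count so far: 4
Gen 7: crossing 1x2. Involves strand 2? yes. Count so far: 5
Gen 8: crossing 2x1. Involves strand 2? yes. Count so far: 6
Gen 9: crossing 2x3. Involves strand 2? yes. Count so far: 7
Gen 10: crossing 1x3. Involves strand 2? no. Count so far: 7
Gen 11: crossing 1x2. Involves strand 2? yes. Count so far: 8
Gen 12: crossing 3x2. Involves strand 2? yes. Count so far: 9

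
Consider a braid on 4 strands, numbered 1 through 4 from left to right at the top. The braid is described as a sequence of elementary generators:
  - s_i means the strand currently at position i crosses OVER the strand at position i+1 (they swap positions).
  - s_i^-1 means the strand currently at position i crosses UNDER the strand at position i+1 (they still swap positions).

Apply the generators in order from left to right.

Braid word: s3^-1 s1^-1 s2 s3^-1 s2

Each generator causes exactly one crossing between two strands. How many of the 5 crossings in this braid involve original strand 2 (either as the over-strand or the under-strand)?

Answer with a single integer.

Gen 1: crossing 3x4. Involves strand 2? no. Count so far: 0
Gen 2: crossing 1x2. Involves strand 2? yes. Count so far: 1
Gen 3: crossing 1x4. Involves strand 2? no. Count so far: 1
Gen 4: crossing 1x3. Involves strand 2? no. Count so far: 1
Gen 5: crossing 4x3. Involves strand 2? no. Count so far: 1

Answer: 1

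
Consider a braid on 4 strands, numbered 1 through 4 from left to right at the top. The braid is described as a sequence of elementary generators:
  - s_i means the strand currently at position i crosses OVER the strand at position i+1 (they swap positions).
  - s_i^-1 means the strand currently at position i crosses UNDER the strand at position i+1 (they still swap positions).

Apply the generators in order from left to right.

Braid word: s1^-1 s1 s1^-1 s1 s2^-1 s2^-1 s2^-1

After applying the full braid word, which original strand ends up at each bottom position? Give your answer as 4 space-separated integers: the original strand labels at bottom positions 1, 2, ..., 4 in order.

Answer: 1 3 2 4

Derivation:
Gen 1 (s1^-1): strand 1 crosses under strand 2. Perm now: [2 1 3 4]
Gen 2 (s1): strand 2 crosses over strand 1. Perm now: [1 2 3 4]
Gen 3 (s1^-1): strand 1 crosses under strand 2. Perm now: [2 1 3 4]
Gen 4 (s1): strand 2 crosses over strand 1. Perm now: [1 2 3 4]
Gen 5 (s2^-1): strand 2 crosses under strand 3. Perm now: [1 3 2 4]
Gen 6 (s2^-1): strand 3 crosses under strand 2. Perm now: [1 2 3 4]
Gen 7 (s2^-1): strand 2 crosses under strand 3. Perm now: [1 3 2 4]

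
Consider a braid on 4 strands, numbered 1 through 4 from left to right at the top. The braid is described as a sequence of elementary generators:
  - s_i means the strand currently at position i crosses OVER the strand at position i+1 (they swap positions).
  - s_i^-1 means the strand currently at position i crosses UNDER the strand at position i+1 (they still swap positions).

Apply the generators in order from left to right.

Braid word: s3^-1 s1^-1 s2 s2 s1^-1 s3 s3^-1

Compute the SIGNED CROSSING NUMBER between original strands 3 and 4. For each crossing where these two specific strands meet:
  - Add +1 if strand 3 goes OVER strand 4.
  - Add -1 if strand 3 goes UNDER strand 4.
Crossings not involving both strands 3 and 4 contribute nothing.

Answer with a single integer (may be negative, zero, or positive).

Answer: -3

Derivation:
Gen 1: 3 under 4. Both 3&4? yes. Contrib: -1. Sum: -1
Gen 2: crossing 1x2. Both 3&4? no. Sum: -1
Gen 3: crossing 1x4. Both 3&4? no. Sum: -1
Gen 4: crossing 4x1. Both 3&4? no. Sum: -1
Gen 5: crossing 2x1. Both 3&4? no. Sum: -1
Gen 6: 4 over 3. Both 3&4? yes. Contrib: -1. Sum: -2
Gen 7: 3 under 4. Both 3&4? yes. Contrib: -1. Sum: -3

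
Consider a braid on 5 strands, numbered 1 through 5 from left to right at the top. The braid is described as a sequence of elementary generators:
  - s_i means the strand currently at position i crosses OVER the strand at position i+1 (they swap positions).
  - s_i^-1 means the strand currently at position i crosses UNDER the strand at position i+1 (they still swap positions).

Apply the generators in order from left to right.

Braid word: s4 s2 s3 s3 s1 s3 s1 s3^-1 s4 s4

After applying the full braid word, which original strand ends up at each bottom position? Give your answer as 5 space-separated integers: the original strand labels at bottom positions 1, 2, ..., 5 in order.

Gen 1 (s4): strand 4 crosses over strand 5. Perm now: [1 2 3 5 4]
Gen 2 (s2): strand 2 crosses over strand 3. Perm now: [1 3 2 5 4]
Gen 3 (s3): strand 2 crosses over strand 5. Perm now: [1 3 5 2 4]
Gen 4 (s3): strand 5 crosses over strand 2. Perm now: [1 3 2 5 4]
Gen 5 (s1): strand 1 crosses over strand 3. Perm now: [3 1 2 5 4]
Gen 6 (s3): strand 2 crosses over strand 5. Perm now: [3 1 5 2 4]
Gen 7 (s1): strand 3 crosses over strand 1. Perm now: [1 3 5 2 4]
Gen 8 (s3^-1): strand 5 crosses under strand 2. Perm now: [1 3 2 5 4]
Gen 9 (s4): strand 5 crosses over strand 4. Perm now: [1 3 2 4 5]
Gen 10 (s4): strand 4 crosses over strand 5. Perm now: [1 3 2 5 4]

Answer: 1 3 2 5 4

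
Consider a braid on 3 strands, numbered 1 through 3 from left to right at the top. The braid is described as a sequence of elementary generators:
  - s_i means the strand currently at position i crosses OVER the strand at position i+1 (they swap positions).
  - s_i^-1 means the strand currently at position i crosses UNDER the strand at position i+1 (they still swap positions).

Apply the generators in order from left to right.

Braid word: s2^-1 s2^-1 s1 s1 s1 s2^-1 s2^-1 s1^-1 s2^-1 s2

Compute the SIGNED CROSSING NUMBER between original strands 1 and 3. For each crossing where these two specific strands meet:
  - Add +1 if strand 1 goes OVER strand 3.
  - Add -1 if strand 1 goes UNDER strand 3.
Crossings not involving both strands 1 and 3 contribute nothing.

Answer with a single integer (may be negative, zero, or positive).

Gen 1: crossing 2x3. Both 1&3? no. Sum: 0
Gen 2: crossing 3x2. Both 1&3? no. Sum: 0
Gen 3: crossing 1x2. Both 1&3? no. Sum: 0
Gen 4: crossing 2x1. Both 1&3? no. Sum: 0
Gen 5: crossing 1x2. Both 1&3? no. Sum: 0
Gen 6: 1 under 3. Both 1&3? yes. Contrib: -1. Sum: -1
Gen 7: 3 under 1. Both 1&3? yes. Contrib: +1. Sum: 0
Gen 8: crossing 2x1. Both 1&3? no. Sum: 0
Gen 9: crossing 2x3. Both 1&3? no. Sum: 0
Gen 10: crossing 3x2. Both 1&3? no. Sum: 0

Answer: 0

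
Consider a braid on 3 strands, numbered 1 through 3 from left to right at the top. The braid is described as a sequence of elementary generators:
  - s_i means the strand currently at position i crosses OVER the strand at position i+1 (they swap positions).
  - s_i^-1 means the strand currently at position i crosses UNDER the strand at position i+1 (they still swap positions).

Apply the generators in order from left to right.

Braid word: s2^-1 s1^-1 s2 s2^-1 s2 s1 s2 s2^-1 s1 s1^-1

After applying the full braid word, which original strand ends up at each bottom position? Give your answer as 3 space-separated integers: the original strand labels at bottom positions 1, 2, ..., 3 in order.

Answer: 2 3 1

Derivation:
Gen 1 (s2^-1): strand 2 crosses under strand 3. Perm now: [1 3 2]
Gen 2 (s1^-1): strand 1 crosses under strand 3. Perm now: [3 1 2]
Gen 3 (s2): strand 1 crosses over strand 2. Perm now: [3 2 1]
Gen 4 (s2^-1): strand 2 crosses under strand 1. Perm now: [3 1 2]
Gen 5 (s2): strand 1 crosses over strand 2. Perm now: [3 2 1]
Gen 6 (s1): strand 3 crosses over strand 2. Perm now: [2 3 1]
Gen 7 (s2): strand 3 crosses over strand 1. Perm now: [2 1 3]
Gen 8 (s2^-1): strand 1 crosses under strand 3. Perm now: [2 3 1]
Gen 9 (s1): strand 2 crosses over strand 3. Perm now: [3 2 1]
Gen 10 (s1^-1): strand 3 crosses under strand 2. Perm now: [2 3 1]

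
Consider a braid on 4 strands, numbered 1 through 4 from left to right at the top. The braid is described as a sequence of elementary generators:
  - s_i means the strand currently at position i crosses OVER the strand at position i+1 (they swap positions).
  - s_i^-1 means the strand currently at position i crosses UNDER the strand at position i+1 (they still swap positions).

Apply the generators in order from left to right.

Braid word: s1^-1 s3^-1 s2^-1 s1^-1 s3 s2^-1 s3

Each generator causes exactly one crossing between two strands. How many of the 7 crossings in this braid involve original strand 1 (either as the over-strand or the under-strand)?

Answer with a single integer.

Answer: 4

Derivation:
Gen 1: crossing 1x2. Involves strand 1? yes. Count so far: 1
Gen 2: crossing 3x4. Involves strand 1? no. Count so far: 1
Gen 3: crossing 1x4. Involves strand 1? yes. Count so far: 2
Gen 4: crossing 2x4. Involves strand 1? no. Count so far: 2
Gen 5: crossing 1x3. Involves strand 1? yes. Count so far: 3
Gen 6: crossing 2x3. Involves strand 1? no. Count so far: 3
Gen 7: crossing 2x1. Involves strand 1? yes. Count so far: 4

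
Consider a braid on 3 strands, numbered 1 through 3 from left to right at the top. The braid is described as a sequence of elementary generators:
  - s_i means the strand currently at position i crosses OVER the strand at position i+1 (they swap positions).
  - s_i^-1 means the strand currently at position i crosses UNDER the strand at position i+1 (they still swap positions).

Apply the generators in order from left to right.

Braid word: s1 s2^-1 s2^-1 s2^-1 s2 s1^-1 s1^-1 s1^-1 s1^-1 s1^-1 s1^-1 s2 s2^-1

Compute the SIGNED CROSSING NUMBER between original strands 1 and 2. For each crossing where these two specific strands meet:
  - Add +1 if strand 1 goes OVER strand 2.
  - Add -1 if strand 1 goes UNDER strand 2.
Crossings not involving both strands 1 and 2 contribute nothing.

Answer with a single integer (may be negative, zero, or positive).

Answer: 1

Derivation:
Gen 1: 1 over 2. Both 1&2? yes. Contrib: +1. Sum: 1
Gen 2: crossing 1x3. Both 1&2? no. Sum: 1
Gen 3: crossing 3x1. Both 1&2? no. Sum: 1
Gen 4: crossing 1x3. Both 1&2? no. Sum: 1
Gen 5: crossing 3x1. Both 1&2? no. Sum: 1
Gen 6: 2 under 1. Both 1&2? yes. Contrib: +1. Sum: 2
Gen 7: 1 under 2. Both 1&2? yes. Contrib: -1. Sum: 1
Gen 8: 2 under 1. Both 1&2? yes. Contrib: +1. Sum: 2
Gen 9: 1 under 2. Both 1&2? yes. Contrib: -1. Sum: 1
Gen 10: 2 under 1. Both 1&2? yes. Contrib: +1. Sum: 2
Gen 11: 1 under 2. Both 1&2? yes. Contrib: -1. Sum: 1
Gen 12: crossing 1x3. Both 1&2? no. Sum: 1
Gen 13: crossing 3x1. Both 1&2? no. Sum: 1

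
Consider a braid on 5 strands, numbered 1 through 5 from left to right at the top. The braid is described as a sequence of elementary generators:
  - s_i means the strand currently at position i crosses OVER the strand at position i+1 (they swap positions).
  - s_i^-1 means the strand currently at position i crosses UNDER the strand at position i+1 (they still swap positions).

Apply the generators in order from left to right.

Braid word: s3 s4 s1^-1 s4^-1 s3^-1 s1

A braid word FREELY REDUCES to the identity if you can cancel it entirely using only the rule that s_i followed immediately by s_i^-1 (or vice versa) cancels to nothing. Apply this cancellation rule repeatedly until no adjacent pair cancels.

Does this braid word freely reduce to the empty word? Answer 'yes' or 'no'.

Gen 1 (s3): push. Stack: [s3]
Gen 2 (s4): push. Stack: [s3 s4]
Gen 3 (s1^-1): push. Stack: [s3 s4 s1^-1]
Gen 4 (s4^-1): push. Stack: [s3 s4 s1^-1 s4^-1]
Gen 5 (s3^-1): push. Stack: [s3 s4 s1^-1 s4^-1 s3^-1]
Gen 6 (s1): push. Stack: [s3 s4 s1^-1 s4^-1 s3^-1 s1]
Reduced word: s3 s4 s1^-1 s4^-1 s3^-1 s1

Answer: no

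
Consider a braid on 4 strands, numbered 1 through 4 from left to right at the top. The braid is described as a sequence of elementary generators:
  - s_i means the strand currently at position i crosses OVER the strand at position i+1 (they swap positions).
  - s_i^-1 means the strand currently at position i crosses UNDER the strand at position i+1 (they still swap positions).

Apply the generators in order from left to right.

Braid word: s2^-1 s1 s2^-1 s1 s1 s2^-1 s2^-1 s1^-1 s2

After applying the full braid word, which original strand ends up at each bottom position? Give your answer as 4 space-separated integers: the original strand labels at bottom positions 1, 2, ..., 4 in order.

Answer: 2 1 3 4

Derivation:
Gen 1 (s2^-1): strand 2 crosses under strand 3. Perm now: [1 3 2 4]
Gen 2 (s1): strand 1 crosses over strand 3. Perm now: [3 1 2 4]
Gen 3 (s2^-1): strand 1 crosses under strand 2. Perm now: [3 2 1 4]
Gen 4 (s1): strand 3 crosses over strand 2. Perm now: [2 3 1 4]
Gen 5 (s1): strand 2 crosses over strand 3. Perm now: [3 2 1 4]
Gen 6 (s2^-1): strand 2 crosses under strand 1. Perm now: [3 1 2 4]
Gen 7 (s2^-1): strand 1 crosses under strand 2. Perm now: [3 2 1 4]
Gen 8 (s1^-1): strand 3 crosses under strand 2. Perm now: [2 3 1 4]
Gen 9 (s2): strand 3 crosses over strand 1. Perm now: [2 1 3 4]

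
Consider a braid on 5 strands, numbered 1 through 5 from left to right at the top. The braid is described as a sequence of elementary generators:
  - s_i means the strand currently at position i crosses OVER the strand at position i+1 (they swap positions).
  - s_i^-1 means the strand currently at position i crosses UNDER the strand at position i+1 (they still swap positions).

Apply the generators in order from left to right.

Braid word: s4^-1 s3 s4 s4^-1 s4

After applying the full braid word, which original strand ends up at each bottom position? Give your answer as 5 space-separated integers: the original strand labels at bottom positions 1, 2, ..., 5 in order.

Answer: 1 2 5 4 3

Derivation:
Gen 1 (s4^-1): strand 4 crosses under strand 5. Perm now: [1 2 3 5 4]
Gen 2 (s3): strand 3 crosses over strand 5. Perm now: [1 2 5 3 4]
Gen 3 (s4): strand 3 crosses over strand 4. Perm now: [1 2 5 4 3]
Gen 4 (s4^-1): strand 4 crosses under strand 3. Perm now: [1 2 5 3 4]
Gen 5 (s4): strand 3 crosses over strand 4. Perm now: [1 2 5 4 3]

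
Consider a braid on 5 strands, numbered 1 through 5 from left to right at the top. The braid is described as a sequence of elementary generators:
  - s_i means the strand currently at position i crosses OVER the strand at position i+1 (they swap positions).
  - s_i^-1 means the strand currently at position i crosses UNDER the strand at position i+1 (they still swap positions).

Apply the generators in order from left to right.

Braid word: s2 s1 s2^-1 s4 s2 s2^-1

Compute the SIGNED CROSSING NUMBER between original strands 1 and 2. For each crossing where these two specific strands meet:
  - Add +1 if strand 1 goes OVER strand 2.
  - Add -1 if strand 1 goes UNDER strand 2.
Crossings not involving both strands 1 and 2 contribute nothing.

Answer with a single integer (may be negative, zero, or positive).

Gen 1: crossing 2x3. Both 1&2? no. Sum: 0
Gen 2: crossing 1x3. Both 1&2? no. Sum: 0
Gen 3: 1 under 2. Both 1&2? yes. Contrib: -1. Sum: -1
Gen 4: crossing 4x5. Both 1&2? no. Sum: -1
Gen 5: 2 over 1. Both 1&2? yes. Contrib: -1. Sum: -2
Gen 6: 1 under 2. Both 1&2? yes. Contrib: -1. Sum: -3

Answer: -3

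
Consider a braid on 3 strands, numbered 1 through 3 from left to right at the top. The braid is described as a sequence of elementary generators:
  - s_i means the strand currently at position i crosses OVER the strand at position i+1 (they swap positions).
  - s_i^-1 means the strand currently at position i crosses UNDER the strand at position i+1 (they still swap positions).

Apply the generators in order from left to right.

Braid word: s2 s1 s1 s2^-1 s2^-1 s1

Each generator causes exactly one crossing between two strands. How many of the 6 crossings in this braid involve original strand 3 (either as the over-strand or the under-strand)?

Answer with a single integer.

Answer: 6

Derivation:
Gen 1: crossing 2x3. Involves strand 3? yes. Count so far: 1
Gen 2: crossing 1x3. Involves strand 3? yes. Count so far: 2
Gen 3: crossing 3x1. Involves strand 3? yes. Count so far: 3
Gen 4: crossing 3x2. Involves strand 3? yes. Count so far: 4
Gen 5: crossing 2x3. Involves strand 3? yes. Count so far: 5
Gen 6: crossing 1x3. Involves strand 3? yes. Count so far: 6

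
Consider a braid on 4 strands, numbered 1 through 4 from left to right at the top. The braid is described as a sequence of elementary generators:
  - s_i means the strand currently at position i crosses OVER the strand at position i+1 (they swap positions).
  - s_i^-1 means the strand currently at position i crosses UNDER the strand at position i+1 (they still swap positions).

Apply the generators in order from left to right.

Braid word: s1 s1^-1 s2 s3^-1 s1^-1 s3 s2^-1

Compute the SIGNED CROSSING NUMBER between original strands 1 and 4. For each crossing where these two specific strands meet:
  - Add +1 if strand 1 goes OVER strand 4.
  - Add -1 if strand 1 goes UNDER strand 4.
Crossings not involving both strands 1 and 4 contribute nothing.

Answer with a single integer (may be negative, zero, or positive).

Gen 1: crossing 1x2. Both 1&4? no. Sum: 0
Gen 2: crossing 2x1. Both 1&4? no. Sum: 0
Gen 3: crossing 2x3. Both 1&4? no. Sum: 0
Gen 4: crossing 2x4. Both 1&4? no. Sum: 0
Gen 5: crossing 1x3. Both 1&4? no. Sum: 0
Gen 6: crossing 4x2. Both 1&4? no. Sum: 0
Gen 7: crossing 1x2. Both 1&4? no. Sum: 0

Answer: 0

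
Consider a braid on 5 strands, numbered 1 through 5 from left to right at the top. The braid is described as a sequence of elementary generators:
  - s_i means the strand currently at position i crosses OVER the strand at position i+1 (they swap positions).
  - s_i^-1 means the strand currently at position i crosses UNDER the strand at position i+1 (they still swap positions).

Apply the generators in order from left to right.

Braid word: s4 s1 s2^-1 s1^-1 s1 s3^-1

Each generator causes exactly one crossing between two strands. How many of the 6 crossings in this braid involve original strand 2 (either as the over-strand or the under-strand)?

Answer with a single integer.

Answer: 3

Derivation:
Gen 1: crossing 4x5. Involves strand 2? no. Count so far: 0
Gen 2: crossing 1x2. Involves strand 2? yes. Count so far: 1
Gen 3: crossing 1x3. Involves strand 2? no. Count so far: 1
Gen 4: crossing 2x3. Involves strand 2? yes. Count so far: 2
Gen 5: crossing 3x2. Involves strand 2? yes. Count so far: 3
Gen 6: crossing 1x5. Involves strand 2? no. Count so far: 3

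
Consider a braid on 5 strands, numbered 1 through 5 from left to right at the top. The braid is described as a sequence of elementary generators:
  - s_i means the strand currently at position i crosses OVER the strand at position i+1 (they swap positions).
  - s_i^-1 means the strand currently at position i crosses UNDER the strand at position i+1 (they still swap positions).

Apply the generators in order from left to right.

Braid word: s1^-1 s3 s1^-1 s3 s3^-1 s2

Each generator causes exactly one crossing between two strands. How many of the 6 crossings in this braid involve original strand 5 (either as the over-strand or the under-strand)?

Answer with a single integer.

Answer: 0

Derivation:
Gen 1: crossing 1x2. Involves strand 5? no. Count so far: 0
Gen 2: crossing 3x4. Involves strand 5? no. Count so far: 0
Gen 3: crossing 2x1. Involves strand 5? no. Count so far: 0
Gen 4: crossing 4x3. Involves strand 5? no. Count so far: 0
Gen 5: crossing 3x4. Involves strand 5? no. Count so far: 0
Gen 6: crossing 2x4. Involves strand 5? no. Count so far: 0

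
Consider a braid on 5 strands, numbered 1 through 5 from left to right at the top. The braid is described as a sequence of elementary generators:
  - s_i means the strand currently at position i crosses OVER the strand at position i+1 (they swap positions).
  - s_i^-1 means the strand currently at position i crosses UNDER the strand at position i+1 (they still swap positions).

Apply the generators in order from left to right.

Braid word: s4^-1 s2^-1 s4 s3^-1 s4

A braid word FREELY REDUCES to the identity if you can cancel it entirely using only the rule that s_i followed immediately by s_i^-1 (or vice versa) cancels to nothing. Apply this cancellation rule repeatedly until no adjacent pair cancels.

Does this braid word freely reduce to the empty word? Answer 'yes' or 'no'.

Gen 1 (s4^-1): push. Stack: [s4^-1]
Gen 2 (s2^-1): push. Stack: [s4^-1 s2^-1]
Gen 3 (s4): push. Stack: [s4^-1 s2^-1 s4]
Gen 4 (s3^-1): push. Stack: [s4^-1 s2^-1 s4 s3^-1]
Gen 5 (s4): push. Stack: [s4^-1 s2^-1 s4 s3^-1 s4]
Reduced word: s4^-1 s2^-1 s4 s3^-1 s4

Answer: no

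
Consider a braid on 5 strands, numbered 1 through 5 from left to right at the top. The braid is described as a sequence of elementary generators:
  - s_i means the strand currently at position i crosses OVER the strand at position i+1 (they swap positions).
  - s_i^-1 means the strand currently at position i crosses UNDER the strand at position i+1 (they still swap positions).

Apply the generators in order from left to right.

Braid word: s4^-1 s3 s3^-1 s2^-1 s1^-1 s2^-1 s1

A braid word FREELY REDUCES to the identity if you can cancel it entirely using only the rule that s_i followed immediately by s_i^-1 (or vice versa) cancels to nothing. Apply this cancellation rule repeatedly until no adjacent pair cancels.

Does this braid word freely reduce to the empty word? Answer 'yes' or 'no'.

Gen 1 (s4^-1): push. Stack: [s4^-1]
Gen 2 (s3): push. Stack: [s4^-1 s3]
Gen 3 (s3^-1): cancels prior s3. Stack: [s4^-1]
Gen 4 (s2^-1): push. Stack: [s4^-1 s2^-1]
Gen 5 (s1^-1): push. Stack: [s4^-1 s2^-1 s1^-1]
Gen 6 (s2^-1): push. Stack: [s4^-1 s2^-1 s1^-1 s2^-1]
Gen 7 (s1): push. Stack: [s4^-1 s2^-1 s1^-1 s2^-1 s1]
Reduced word: s4^-1 s2^-1 s1^-1 s2^-1 s1

Answer: no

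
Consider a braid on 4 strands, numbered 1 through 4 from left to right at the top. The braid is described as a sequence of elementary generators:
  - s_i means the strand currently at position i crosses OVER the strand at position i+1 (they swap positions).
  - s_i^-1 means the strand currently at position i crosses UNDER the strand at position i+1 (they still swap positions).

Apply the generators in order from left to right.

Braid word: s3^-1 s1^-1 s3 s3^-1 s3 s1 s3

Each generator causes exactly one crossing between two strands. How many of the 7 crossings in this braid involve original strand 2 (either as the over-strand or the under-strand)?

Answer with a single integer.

Answer: 2

Derivation:
Gen 1: crossing 3x4. Involves strand 2? no. Count so far: 0
Gen 2: crossing 1x2. Involves strand 2? yes. Count so far: 1
Gen 3: crossing 4x3. Involves strand 2? no. Count so far: 1
Gen 4: crossing 3x4. Involves strand 2? no. Count so far: 1
Gen 5: crossing 4x3. Involves strand 2? no. Count so far: 1
Gen 6: crossing 2x1. Involves strand 2? yes. Count so far: 2
Gen 7: crossing 3x4. Involves strand 2? no. Count so far: 2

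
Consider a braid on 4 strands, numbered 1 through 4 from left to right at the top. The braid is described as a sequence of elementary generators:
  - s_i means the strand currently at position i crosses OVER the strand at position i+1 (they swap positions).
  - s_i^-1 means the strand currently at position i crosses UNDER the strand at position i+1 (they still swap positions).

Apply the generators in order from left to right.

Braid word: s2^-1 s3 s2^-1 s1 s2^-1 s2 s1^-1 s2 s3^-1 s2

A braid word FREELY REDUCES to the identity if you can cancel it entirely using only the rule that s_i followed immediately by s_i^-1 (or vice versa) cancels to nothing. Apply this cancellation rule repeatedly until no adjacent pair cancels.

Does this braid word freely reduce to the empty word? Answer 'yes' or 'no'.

Gen 1 (s2^-1): push. Stack: [s2^-1]
Gen 2 (s3): push. Stack: [s2^-1 s3]
Gen 3 (s2^-1): push. Stack: [s2^-1 s3 s2^-1]
Gen 4 (s1): push. Stack: [s2^-1 s3 s2^-1 s1]
Gen 5 (s2^-1): push. Stack: [s2^-1 s3 s2^-1 s1 s2^-1]
Gen 6 (s2): cancels prior s2^-1. Stack: [s2^-1 s3 s2^-1 s1]
Gen 7 (s1^-1): cancels prior s1. Stack: [s2^-1 s3 s2^-1]
Gen 8 (s2): cancels prior s2^-1. Stack: [s2^-1 s3]
Gen 9 (s3^-1): cancels prior s3. Stack: [s2^-1]
Gen 10 (s2): cancels prior s2^-1. Stack: []
Reduced word: (empty)

Answer: yes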